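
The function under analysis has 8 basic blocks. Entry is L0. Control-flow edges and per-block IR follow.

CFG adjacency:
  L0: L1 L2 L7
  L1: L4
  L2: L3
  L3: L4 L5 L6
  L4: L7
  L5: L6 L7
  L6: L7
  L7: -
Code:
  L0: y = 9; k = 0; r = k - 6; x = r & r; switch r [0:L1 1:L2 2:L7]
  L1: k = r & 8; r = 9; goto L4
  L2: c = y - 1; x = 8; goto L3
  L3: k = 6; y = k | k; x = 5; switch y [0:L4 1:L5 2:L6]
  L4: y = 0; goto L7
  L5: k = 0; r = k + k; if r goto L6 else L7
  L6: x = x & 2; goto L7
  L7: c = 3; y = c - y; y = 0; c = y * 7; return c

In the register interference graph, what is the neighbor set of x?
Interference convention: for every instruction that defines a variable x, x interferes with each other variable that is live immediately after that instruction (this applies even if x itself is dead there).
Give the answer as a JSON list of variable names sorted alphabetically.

Answer: ["k", "r", "y"]

Derivation:
def/use:
  L0: def={k,r,x,y} ue=∅
  L1: def={k,r} ue={r}
  L2: def={c,x} ue={y}
  L3: def={k,x,y} ue=∅
  L4: def={y} ue=∅
  L5: def={k,r} ue=∅
  L6: def={x} ue={x}
  L7: def={c,y} ue={y}

Live sets:
  live L0: ∅→{r,y}
  live L1: {r}→∅
  live L2: {y}→∅
  live L3: ∅→{x,y}
  live L4: ∅→{y}
  live L5: {x,y}→{x,y}
  live L6: {x,y}→{y}
  live L7: {y}→∅

Interference:
  c: {y}
  k: {x,y}
  r: {x,y}
  x: {k,r,y}
  y: {c,k,r,x}

N(x) = ["k", "r", "y"]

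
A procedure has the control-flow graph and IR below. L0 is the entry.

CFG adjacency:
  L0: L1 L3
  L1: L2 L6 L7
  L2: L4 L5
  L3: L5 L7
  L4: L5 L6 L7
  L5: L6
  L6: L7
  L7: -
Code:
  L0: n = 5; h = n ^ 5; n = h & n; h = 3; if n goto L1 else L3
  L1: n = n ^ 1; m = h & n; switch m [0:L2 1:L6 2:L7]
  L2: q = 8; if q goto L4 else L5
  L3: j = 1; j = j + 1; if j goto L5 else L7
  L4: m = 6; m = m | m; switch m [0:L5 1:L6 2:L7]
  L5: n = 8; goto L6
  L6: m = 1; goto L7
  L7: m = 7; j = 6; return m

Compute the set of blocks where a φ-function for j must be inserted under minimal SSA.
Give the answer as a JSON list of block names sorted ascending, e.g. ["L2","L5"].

Answer: ["L5", "L6", "L7"]

Analysis:
idom tree: L1←L0 L2←L1 L3←L0 L4←L2 L5←L0 L6←L0 L7←L0
Dom∩ at merges:
  L5: preds {L2,L3,L4}: {L0,L1,L2} ∩ {L0,L3} ∩ {L0,L1,L2,L4} = {L0}; idom=L0
  L6: preds {L1,L4,L5}: {L0,L1} ∩ {L0,L1,L2,L4} ∩ {L0,L5} = {L0}; idom=L0
  L7: preds {L1,L3,L4,L6}: {L0,L1} ∩ {L0,L3} ∩ {L0,L1,L2,L4} ∩ {L0,L6} = {L0}; idom=L0

DF derivation:
  join L5 pred L2: L2→L1 stop@L0
  join L5 pred L3: L3 stop@L0
  join L5 pred L4: L4→L2→L1 stop@L0
  join L6 pred L1: L1 stop@L0
  join L6 pred L4: L4→L2→L1 stop@L0
  join L6 pred L5: L5 stop@L0
  join L7 pred L1: L1 stop@L0
  join L7 pred L3: L3 stop@L0
  join L7 pred L4: L4→L2→L1 stop@L0
  join L7 pred L6: L6 stop@L0
  L0: DF=∅
  L1: DF={L5,L6,L7}
  L2: DF={L5,L6,L7}
  L3: DF={L5,L7}
  L4: DF={L5,L6,L7}
  L5: DF={L6}
  L6: DF={L7}
  L7: DF=∅

φ for j: defs {L3,L7}
  DF⁺ = {L5,L6,L7}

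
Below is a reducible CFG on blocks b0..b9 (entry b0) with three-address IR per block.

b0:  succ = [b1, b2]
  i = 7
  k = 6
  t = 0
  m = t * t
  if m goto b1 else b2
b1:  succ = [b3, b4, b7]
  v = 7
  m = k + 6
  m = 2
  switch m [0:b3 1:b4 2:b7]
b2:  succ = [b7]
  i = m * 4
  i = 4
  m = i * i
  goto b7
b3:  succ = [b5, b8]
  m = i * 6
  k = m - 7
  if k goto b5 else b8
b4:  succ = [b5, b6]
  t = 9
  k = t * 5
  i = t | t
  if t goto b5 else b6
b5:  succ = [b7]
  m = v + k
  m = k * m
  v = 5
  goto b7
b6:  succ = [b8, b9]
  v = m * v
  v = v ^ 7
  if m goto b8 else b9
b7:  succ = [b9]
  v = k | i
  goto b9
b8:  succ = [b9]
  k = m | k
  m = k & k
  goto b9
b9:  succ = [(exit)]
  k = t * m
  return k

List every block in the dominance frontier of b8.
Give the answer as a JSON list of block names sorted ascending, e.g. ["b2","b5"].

idom tree: b1←b0 b2←b0 b3←b1 b4←b1 b5←b1 b6←b4 b7←b0 b8←b1 b9←b0
Join-block Dom:
  b5: preds {b3,b4}: {b0,b1,b3} ∩ {b0,b1,b4} = {b0,b1}; idom=b1
  b7: preds {b1,b2,b5}: {b0,b1} ∩ {b0,b2} ∩ {b0,b1,b5} = {b0}; idom=b0
  b8: preds {b3,b6}: {b0,b1,b3} ∩ {b0,b1,b4,b6} = {b0,b1}; idom=b1
  b9: preds {b6,b7,b8}: {b0,b1,b4,b6} ∩ {b0,b7} ∩ {b0,b1,b8} = {b0}; idom=b0

DF walk-up:
  b5←b3: walk b3 to b1
  b5←b4: walk b4 to b1
  b7←b1: walk b1 to b0
  b7←b2: walk b2 to b0
  b7←b5: walk b5→b1 to b0
  b8←b3: walk b3 to b1
  b8←b6: walk b6→b4 to b1
  b9←b6: walk b6→b4→b1 to b0
  b9←b7: walk b7 to b0
  b9←b8: walk b8→b1 to b0
  b0 → ∅
  b1 → {b7,b9}
  b2 → {b7}
  b3 → {b5,b8}
  b4 → {b5,b8,b9}
  b5 → {b7}
  b6 → {b8,b9}
  b7 → {b9}
  b8 → {b9}
  b9 → ∅

DF(b8) = ["b9"]

Answer: ["b9"]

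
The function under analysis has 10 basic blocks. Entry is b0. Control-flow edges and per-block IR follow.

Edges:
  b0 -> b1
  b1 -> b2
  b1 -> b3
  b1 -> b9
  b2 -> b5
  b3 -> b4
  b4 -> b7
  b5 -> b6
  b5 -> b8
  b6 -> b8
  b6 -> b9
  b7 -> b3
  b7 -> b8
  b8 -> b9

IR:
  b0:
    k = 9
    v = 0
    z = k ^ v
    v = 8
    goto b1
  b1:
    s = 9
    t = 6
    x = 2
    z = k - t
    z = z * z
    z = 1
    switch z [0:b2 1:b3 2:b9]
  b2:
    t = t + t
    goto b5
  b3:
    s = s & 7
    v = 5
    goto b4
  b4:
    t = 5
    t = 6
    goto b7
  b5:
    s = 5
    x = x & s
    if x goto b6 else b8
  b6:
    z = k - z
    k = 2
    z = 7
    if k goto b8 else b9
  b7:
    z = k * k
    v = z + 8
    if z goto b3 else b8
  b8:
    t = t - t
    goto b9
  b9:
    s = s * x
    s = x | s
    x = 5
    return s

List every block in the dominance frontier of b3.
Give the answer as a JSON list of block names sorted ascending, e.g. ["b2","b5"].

idom tree: b1←b0 b2←b1 b3←b1 b4←b3 b5←b2 b6←b5 b7←b4 b8←b1 b9←b1
Dom at joins:
  b3: preds {b1,b7}: {b0,b1} ∩ {b0,b1,b3,b4,b7} = {b0,b1}; idom=b1
  b8: preds {b5,b6,b7}: {b0,b1,b2,b5} ∩ {b0,b1,b2,b5,b6} ∩ {b0,b1,b3,b4,b7} = {b0,b1}; idom=b1
  b9: preds {b1,b6,b8}: {b0,b1} ∩ {b0,b1,b2,b5,b6} ∩ {b0,b1,b8} = {b0,b1}; idom=b1

DF derivation:
  join b3 pred b1: · stop@b1
  join b3 pred b7: b7→b4→b3 stop@b1
  join b8 pred b5: b5→b2 stop@b1
  join b8 pred b6: b6→b5→b2 stop@b1
  join b8 pred b7: b7→b4→b3 stop@b1
  join b9 pred b1: · stop@b1
  join b9 pred b6: b6→b5→b2 stop@b1
  join b9 pred b8: b8 stop@b1
  b0 → ∅
  b1 → ∅
  b2 → {b8,b9}
  b3 → {b3,b8}
  b4 → {b3,b8}
  b5 → {b8,b9}
  b6 → {b8,b9}
  b7 → {b3,b8}
  b8 → {b9}
  b9 → ∅

DF(b3) = ["b3", "b8"]

Answer: ["b3", "b8"]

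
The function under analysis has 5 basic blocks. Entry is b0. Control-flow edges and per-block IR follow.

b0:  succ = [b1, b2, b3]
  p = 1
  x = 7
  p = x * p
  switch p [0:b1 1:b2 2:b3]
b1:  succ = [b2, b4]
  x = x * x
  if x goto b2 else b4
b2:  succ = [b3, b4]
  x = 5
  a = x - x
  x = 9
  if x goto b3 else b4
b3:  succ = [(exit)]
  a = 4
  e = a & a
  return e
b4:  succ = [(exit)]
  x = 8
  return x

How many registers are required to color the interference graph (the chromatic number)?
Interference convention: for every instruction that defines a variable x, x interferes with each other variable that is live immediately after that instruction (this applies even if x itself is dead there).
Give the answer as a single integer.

Answer: 2

Working:
Block summaries:
  b0: def={p,x} ue=∅
  b1: def={x} ue={x}
  b2: def={a,x} ue=∅
  b3: def={a,e} ue=∅
  b4: def={x} ue=∅

Liveness:
  live b0: ∅→{x}
  live b1: {x}→∅
  live b2: ∅→∅
  live b3: ∅→∅
  live b4: ∅→∅

Conflict graph:
  a — ∅
  e — ∅
  p — {x}
  x — {p}

Colouring:
  clique {p,x} ⇒ need ≥ 2
  2-colouring: R0={a,e,p}  R1={x}
  χ = 2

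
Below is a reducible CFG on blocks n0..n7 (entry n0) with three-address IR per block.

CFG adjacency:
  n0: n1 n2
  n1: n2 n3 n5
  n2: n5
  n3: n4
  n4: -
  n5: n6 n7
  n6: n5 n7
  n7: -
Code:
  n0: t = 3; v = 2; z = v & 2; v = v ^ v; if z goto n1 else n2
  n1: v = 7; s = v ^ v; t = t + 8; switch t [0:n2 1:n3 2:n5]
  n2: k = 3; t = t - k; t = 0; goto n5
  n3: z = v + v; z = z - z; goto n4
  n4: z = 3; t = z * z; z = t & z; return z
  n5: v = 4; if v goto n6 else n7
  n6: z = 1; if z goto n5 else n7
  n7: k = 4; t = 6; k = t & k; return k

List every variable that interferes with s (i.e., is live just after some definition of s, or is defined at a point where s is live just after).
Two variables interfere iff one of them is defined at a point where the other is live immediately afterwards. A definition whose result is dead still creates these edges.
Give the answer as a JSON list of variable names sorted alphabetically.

Answer: ["t", "v"]

Working:
Block summaries:
  n0: {t,v,z} / ∅
  n1: {s,t,v} / {t}
  n2: {k,t} / {t}
  n3: {z} / {v}
  n4: {t,z} / ∅
  n5: {v} / ∅
  n6: {z} / ∅
  n7: {k,t} / ∅

Live sets:
  n0: in=∅ out={t}
  n1: in={t} out={t,v}
  n2: in={t} out=∅
  n3: in={v} out=∅
  n4: in=∅ out=∅
  n5: in=∅ out=∅
  n6: in=∅ out=∅
  n7: in=∅ out=∅

Conflict graph:
  k — {t}
  s — {t,v}
  t — {k,s,v,z}
  v — {s,t,z}
  z — {t,v}

N(s) = ["t", "v"]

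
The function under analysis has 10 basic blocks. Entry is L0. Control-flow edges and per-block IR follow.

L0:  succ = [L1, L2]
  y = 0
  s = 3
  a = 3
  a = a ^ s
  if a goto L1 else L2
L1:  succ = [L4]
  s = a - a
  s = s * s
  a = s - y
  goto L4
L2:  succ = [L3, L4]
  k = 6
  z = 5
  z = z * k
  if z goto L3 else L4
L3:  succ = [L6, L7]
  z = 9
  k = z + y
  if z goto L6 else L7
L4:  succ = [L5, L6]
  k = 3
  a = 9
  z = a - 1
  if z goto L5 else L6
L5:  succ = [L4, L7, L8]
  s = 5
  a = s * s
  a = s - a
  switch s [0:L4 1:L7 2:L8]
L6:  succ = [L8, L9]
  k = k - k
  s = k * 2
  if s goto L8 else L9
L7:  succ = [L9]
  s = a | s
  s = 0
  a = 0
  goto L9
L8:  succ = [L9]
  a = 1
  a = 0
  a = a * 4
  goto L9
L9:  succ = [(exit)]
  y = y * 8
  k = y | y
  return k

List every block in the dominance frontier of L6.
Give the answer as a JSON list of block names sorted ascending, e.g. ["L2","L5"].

Answer: ["L8", "L9"]

Analysis:
idom tree: L1←L0 L2←L0 L3←L2 L4←L0 L5←L4 L6←L0 L7←L0 L8←L0 L9←L0
Dom at joins:
  L4: preds {L1,L2,L5}: {L0,L1} ∩ {L0,L2} ∩ {L0,L4,L5} = {L0}; idom=L0
  L6: preds {L3,L4}: {L0,L2,L3} ∩ {L0,L4} = {L0}; idom=L0
  L7: preds {L3,L5}: {L0,L2,L3} ∩ {L0,L4,L5} = {L0}; idom=L0
  L8: preds {L5,L6}: {L0,L4,L5} ∩ {L0,L6} = {L0}; idom=L0
  L9: preds {L6,L7,L8}: {L0,L6} ∩ {L0,L7} ∩ {L0,L8} = {L0}; idom=L0

Frontier:
  join L4 pred L1: L1 stop@L0
  join L4 pred L2: L2 stop@L0
  join L4 pred L5: L5→L4 stop@L0
  join L6 pred L3: L3→L2 stop@L0
  join L6 pred L4: L4 stop@L0
  join L7 pred L3: L3→L2 stop@L0
  join L7 pred L5: L5→L4 stop@L0
  join L8 pred L5: L5→L4 stop@L0
  join L8 pred L6: L6 stop@L0
  join L9 pred L6: L6 stop@L0
  join L9 pred L7: L7 stop@L0
  join L9 pred L8: L8 stop@L0
  L0 → ∅
  L1 → {L4}
  L2 → {L4,L6,L7}
  L3 → {L6,L7}
  L4 → {L4,L6,L7,L8}
  L5 → {L4,L7,L8}
  L6 → {L8,L9}
  L7 → {L9}
  L8 → {L9}
  L9 → ∅

DF(L6) = ["L8", "L9"]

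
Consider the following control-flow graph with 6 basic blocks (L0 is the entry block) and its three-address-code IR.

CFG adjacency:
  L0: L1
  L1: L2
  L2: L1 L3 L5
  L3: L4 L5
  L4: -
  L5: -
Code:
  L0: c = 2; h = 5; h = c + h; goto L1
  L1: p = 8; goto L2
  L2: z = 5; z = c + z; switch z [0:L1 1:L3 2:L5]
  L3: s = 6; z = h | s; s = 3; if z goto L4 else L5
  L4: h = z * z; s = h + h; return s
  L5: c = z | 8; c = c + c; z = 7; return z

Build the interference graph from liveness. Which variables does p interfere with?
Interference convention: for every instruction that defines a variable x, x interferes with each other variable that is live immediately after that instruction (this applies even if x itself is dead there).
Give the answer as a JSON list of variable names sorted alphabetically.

Answer: ["c", "h"]

Derivation:
def/use:
  L0 def {c,h} use ∅
  L1 def {p} use ∅
  L2 def {z} use {c}
  L3 def {s,z} use {h}
  L4 def {h,s} use {z}
  L5 def {c,z} use {z}

Live sets:
  L0 li=∅ lo={c,h}
  L1 li={c,h} lo={c,h}
  L2 li={c,h} lo={c,h,z}
  L3 li={h} lo={z}
  L4 li={z} lo=∅
  L5 li={z} lo=∅

Interference:
  c↔{h,p,z}
  h↔{c,p,s,z}
  p↔{c,h}
  s↔{h,z}
  z↔{c,h,s}

N(p) = ["c", "h"]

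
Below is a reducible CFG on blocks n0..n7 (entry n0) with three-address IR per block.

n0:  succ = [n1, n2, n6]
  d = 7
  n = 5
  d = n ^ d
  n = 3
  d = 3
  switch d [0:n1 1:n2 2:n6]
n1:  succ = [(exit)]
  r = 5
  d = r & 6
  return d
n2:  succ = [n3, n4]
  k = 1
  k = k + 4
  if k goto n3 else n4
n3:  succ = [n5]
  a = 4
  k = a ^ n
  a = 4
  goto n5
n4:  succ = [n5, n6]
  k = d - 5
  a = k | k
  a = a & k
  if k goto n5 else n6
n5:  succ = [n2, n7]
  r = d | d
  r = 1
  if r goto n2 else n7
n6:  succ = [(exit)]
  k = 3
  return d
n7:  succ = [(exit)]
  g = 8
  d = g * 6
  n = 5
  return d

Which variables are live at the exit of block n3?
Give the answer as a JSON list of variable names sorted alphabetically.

def/use:
  n0: {d,n} / ∅
  n1: {d,r} / ∅
  n2: {k} / ∅
  n3: {a,k} / {n}
  n4: {a,k} / {d}
  n5: {r} / {d}
  n6: {k} / {d}
  n7: {d,g,n} / ∅

Liveness:
  n0 li=∅ lo={d,n}
  n1 li=∅ lo=∅
  n2 li={d,n} lo={d,n}
  n3 li={d,n} lo={d,n}
  n4 li={d,n} lo={d,n}
  n5 li={d,n} lo={d,n}
  n6 li={d} lo=∅
  n7 li=∅ lo=∅

live-out(n3) = ["d", "n"]

Answer: ["d", "n"]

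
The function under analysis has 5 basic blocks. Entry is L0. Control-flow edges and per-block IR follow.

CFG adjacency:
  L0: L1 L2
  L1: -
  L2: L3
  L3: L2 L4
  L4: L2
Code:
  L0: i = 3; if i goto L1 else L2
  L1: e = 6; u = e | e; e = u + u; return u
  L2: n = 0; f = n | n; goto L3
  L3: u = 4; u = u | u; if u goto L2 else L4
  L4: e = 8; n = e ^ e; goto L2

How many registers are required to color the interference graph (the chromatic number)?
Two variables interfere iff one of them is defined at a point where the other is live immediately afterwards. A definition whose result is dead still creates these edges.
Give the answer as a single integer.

def/use:
  L0: {i} / ∅
  L1: {e,u} / ∅
  L2: {f,n} / ∅
  L3: {u} / ∅
  L4: {e,n} / ∅

Liveness:
  live L0: ∅→∅
  live L1: ∅→∅
  live L2: ∅→∅
  live L3: ∅→∅
  live L4: ∅→∅

Conflict graph:
  e: {u}
  f: ∅
  i: ∅
  n: ∅
  u: {e}

Chromatic number:
  lower bound: {e,u} mutually conflict ⇒ χ ≥ 2
  assign e→c0 f→c0 i→c0 n→c0 u→c1 — no edge inside a register ⇒ χ ≤ 2
  χ = 2

Answer: 2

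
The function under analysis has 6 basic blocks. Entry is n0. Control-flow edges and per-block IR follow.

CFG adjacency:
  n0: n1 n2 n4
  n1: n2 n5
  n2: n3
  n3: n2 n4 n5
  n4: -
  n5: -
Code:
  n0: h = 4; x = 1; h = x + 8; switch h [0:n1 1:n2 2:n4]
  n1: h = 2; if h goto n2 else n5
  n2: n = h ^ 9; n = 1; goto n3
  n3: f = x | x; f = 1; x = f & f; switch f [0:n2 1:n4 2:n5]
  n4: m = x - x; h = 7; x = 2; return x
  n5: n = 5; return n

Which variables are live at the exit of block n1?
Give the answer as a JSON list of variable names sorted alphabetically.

Block summaries:
  n0 def {h,x} use ∅
  n1 def {h} use ∅
  n2 def {n} use {h}
  n3 def {f,x} use {x}
  n4 def {h,m,x} use {x}
  n5 def {n} use ∅

Liveness:
  live n0: ∅→{h,x}
  live n1: {x}→{h,x}
  live n2: {h,x}→{h,x}
  live n3: {h,x}→{h,x}
  live n4: {x}→∅
  live n5: ∅→∅

live-out(n1) = ["h", "x"]

Answer: ["h", "x"]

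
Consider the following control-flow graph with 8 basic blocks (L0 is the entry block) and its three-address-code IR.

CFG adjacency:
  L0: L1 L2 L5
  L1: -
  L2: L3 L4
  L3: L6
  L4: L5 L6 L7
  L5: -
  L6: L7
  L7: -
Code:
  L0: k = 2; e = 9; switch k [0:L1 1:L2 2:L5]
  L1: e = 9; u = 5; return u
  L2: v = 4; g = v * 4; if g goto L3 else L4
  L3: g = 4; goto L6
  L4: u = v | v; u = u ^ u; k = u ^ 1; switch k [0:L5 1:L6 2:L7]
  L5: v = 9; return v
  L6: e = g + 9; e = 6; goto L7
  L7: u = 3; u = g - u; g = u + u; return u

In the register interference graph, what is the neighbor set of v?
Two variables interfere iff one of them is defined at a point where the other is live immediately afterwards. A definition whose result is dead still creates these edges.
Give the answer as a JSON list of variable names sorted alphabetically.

Answer: ["g"]

Derivation:
Block summaries:
  L0 def {e,k} use ∅
  L1 def {e,u} use ∅
  L2 def {g,v} use ∅
  L3 def {g} use ∅
  L4 def {k,u} use {v}
  L5 def {v} use ∅
  L6 def {e} use {g}
  L7 def {g,u} use {g}

Backward fixpoint:
  L0: in=∅ out=∅
  L1: in=∅ out=∅
  L2: in=∅ out={g,v}
  L3: in=∅ out={g}
  L4: in={g,v} out={g}
  L5: in=∅ out=∅
  L6: in={g} out={g}
  L7: in={g} out=∅

Conflict graph:
  e: {g,k}
  g: {e,k,u,v}
  k: {e,g}
  u: {g}
  v: {g}

N(v) = ["g"]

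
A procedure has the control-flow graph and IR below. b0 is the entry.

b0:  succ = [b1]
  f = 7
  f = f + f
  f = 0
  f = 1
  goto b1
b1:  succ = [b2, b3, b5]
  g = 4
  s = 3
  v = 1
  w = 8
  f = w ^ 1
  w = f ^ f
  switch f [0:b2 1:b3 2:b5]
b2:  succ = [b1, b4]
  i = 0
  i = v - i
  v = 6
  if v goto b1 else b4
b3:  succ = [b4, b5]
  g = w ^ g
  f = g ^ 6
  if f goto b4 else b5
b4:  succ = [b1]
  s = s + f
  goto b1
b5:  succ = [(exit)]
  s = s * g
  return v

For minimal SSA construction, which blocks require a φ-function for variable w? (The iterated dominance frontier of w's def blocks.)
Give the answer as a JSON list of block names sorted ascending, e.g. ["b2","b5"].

idom tree: b1←b0 b2←b1 b3←b1 b4←b1 b5←b1
Dom∩ at merges:
  b1: preds {b0,b2,b4}: {b0} ∩ {b0,b1,b2} ∩ {b0,b1,b4} = {b0}; idom=b0
  b4: preds {b2,b3}: {b0,b1,b2} ∩ {b0,b1,b3} = {b0,b1}; idom=b1
  b5: preds {b1,b3}: {b0,b1} ∩ {b0,b1,b3} = {b0,b1}; idom=b1

DF walk-up:
  b1←b0: walk · to b0
  b1←b2: walk b2→b1 to b0
  b1←b4: walk b4→b1 to b0
  b4←b2: walk b2 to b1
  b4←b3: walk b3 to b1
  b5←b1: walk · to b1
  b5←b3: walk b3 to b1
  b0 → ∅
  b1 → {b1}
  b2 → {b1,b4}
  b3 → {b4,b5}
  b4 → {b1}
  b5 → ∅

φ for w: defs {b1}
  DF⁺ = {b1}

Answer: ["b1"]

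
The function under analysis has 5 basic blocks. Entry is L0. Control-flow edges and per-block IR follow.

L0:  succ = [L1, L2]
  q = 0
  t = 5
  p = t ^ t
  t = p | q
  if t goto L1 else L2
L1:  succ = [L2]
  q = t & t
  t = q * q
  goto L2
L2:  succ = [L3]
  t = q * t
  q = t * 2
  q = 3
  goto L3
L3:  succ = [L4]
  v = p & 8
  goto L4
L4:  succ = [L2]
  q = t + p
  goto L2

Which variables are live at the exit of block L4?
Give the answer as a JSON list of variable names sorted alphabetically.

Answer: ["p", "q", "t"]

Working:
Block summaries:
  L0: def={p,q,t} ue=∅
  L1: def={q,t} ue={t}
  L2: def={q,t} ue={q,t}
  L3: def={v} ue={p}
  L4: def={q} ue={p,t}

Backward fixpoint:
  L0 li=∅ lo={p,q,t}
  L1 li={p,t} lo={p,q,t}
  L2 li={p,q,t} lo={p,t}
  L3 li={p,t} lo={p,t}
  L4 li={p,t} lo={p,q,t}

live-out(L4) = ["p", "q", "t"]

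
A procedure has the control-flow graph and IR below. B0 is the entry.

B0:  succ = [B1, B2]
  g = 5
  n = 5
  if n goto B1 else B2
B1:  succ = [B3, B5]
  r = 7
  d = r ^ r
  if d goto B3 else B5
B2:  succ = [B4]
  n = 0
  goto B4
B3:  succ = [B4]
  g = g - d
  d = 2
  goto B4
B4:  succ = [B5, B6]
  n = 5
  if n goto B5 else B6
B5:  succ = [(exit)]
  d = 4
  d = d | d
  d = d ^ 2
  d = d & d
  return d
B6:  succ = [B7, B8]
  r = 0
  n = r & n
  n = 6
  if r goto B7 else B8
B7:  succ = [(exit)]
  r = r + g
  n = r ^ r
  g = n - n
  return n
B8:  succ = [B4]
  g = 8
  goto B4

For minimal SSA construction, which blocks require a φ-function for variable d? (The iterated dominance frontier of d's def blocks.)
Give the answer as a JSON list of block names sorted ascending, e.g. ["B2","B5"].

idom tree: B1←B0 B2←B0 B3←B1 B4←B0 B5←B0 B6←B4 B7←B6 B8←B6
Join-block Dom:
  B4: preds {B2,B3,B8}: {B0,B2} ∩ {B0,B1,B3} ∩ {B0,B4,B6,B8} = {B0}; idom=B0
  B5: preds {B1,B4}: {B0,B1} ∩ {B0,B4} = {B0}; idom=B0

Frontier:
  B4←B2: walk B2 to B0
  B4←B3: walk B3→B1 to B0
  B4←B8: walk B8→B6→B4 to B0
  B5←B1: walk B1 to B0
  B5←B4: walk B4 to B0
  B0 → ∅
  B1 → {B4,B5}
  B2 → {B4}
  B3 → {B4}
  B4 → {B4,B5}
  B5 → ∅
  B6 → {B4}
  B7 → ∅
  B8 → {B4}

φ for d: defs {B1,B3,B5}
  DF⁺ = {B4,B5}

Answer: ["B4", "B5"]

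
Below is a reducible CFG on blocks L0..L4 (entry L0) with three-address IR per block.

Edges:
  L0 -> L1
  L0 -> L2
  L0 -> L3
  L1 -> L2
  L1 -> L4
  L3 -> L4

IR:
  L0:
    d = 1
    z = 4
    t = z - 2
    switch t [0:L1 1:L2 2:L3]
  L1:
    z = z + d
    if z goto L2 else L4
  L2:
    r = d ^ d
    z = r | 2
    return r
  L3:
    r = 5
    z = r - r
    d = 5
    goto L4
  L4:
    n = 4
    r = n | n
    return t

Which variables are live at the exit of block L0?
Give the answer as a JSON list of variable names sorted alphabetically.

Per-block:
  L0 def {d,t,z} use ∅
  L1 def {z} use {d,z}
  L2 def {r,z} use {d}
  L3 def {d,r,z} use ∅
  L4 def {n,r} use {t}

Backward fixpoint:
  L0 li=∅ lo={d,t,z}
  L1 li={d,t,z} lo={d,t}
  L2 li={d} lo=∅
  L3 li={t} lo={t}
  L4 li={t} lo=∅

live-out(L0) = ["d", "t", "z"]

Answer: ["d", "t", "z"]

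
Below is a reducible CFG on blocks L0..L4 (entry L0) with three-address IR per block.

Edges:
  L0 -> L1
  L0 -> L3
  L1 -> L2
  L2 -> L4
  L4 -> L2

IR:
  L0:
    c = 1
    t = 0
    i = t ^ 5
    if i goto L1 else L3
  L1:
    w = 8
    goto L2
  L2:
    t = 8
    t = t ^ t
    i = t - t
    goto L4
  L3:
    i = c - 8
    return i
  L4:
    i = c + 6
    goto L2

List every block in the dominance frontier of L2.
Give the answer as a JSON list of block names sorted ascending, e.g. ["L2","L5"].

Answer: ["L2"]

Analysis:
idom tree: L1←L0 L2←L1 L3←L0 L4←L2
Dom at joins:
  L2: preds {L1,L4}: {L0,L1} ∩ {L0,L1,L2,L4} = {L0,L1}; idom=L1

Frontier:
  join L2 pred L1: · stop@L1
  join L2 pred L4: L4→L2 stop@L1
  L0: DF=∅
  L1: DF=∅
  L2: DF={L2}
  L3: DF=∅
  L4: DF={L2}

DF(L2) = ["L2"]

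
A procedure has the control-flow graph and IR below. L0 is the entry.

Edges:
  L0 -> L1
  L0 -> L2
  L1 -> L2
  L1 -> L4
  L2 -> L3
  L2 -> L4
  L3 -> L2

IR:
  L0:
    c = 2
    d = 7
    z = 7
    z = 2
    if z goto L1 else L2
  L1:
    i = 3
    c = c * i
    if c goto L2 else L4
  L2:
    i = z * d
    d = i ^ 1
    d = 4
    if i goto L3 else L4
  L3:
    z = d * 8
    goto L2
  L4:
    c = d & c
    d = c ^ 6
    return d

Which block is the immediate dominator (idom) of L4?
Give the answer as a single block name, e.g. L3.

idom tree: L1←L0 L2←L0 L3←L2 L4←L0
Join-block Dom:
  L2: preds {L0,L1,L3}: {L0} ∩ {L0,L1} ∩ {L0,L2,L3} = {L0}; idom=L0
  L4: preds {L1,L2}: {L0,L1} ∩ {L0,L2} = {L0}; idom=L0

idom(L4) = L0

Answer: L0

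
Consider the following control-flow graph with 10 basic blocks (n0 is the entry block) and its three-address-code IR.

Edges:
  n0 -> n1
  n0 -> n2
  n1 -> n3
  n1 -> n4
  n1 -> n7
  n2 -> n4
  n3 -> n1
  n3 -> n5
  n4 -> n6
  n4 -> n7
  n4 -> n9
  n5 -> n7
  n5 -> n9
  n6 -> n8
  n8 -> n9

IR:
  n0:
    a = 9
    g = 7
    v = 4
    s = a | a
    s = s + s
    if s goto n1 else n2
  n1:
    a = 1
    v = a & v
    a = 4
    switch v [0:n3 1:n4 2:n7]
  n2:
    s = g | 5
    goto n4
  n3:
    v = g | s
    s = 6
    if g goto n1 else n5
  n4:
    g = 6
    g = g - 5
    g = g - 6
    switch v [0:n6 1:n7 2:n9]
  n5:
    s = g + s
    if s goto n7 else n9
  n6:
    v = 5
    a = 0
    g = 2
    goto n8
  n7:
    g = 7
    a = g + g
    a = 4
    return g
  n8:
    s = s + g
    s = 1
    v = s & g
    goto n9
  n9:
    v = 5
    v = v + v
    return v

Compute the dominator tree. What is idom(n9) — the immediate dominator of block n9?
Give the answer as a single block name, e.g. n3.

Answer: n0

Analysis:
idom tree: n1←n0 n2←n0 n3←n1 n4←n0 n5←n3 n6←n4 n7←n0 n8←n6 n9←n0
Dom∩ at merges:
  n1: preds {n0,n3}: {n0} ∩ {n0,n1,n3} = {n0}; idom=n0
  n4: preds {n1,n2}: {n0,n1} ∩ {n0,n2} = {n0}; idom=n0
  n7: preds {n1,n4,n5}: {n0,n1} ∩ {n0,n4} ∩ {n0,n1,n3,n5} = {n0}; idom=n0
  n9: preds {n4,n5,n8}: {n0,n4} ∩ {n0,n1,n3,n5} ∩ {n0,n4,n6,n8} = {n0}; idom=n0

idom(n9) = n0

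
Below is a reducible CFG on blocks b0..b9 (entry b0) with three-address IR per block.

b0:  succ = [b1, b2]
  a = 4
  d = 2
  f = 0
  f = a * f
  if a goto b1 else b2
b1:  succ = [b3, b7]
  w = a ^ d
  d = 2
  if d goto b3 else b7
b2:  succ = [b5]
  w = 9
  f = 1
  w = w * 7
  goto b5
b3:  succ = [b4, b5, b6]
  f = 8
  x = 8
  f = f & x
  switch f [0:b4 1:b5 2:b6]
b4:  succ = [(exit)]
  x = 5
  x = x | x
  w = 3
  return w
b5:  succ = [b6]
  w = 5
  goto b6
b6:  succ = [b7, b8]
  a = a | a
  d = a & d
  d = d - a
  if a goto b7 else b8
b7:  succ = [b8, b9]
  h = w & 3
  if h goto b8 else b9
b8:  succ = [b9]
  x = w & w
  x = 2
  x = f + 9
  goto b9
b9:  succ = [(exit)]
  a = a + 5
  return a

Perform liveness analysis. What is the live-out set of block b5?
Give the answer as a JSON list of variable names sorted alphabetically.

Answer: ["a", "d", "f", "w"]

Analysis:
Block summaries:
  b0: {a,d,f} / ∅
  b1: {d,w} / {a,d}
  b2: {f,w} / ∅
  b3: {f,x} / ∅
  b4: {w,x} / ∅
  b5: {w} / ∅
  b6: {a,d} / {a,d}
  b7: {h} / {w}
  b8: {x} / {f,w}
  b9: {a} / {a}

Backward fixpoint:
  live b0: ∅→{a,d,f}
  live b1: {a,d,f}→{a,d,f,w}
  live b2: {a,d}→{a,d,f}
  live b3: {a,d,w}→{a,d,f,w}
  live b4: ∅→∅
  live b5: {a,d,f}→{a,d,f,w}
  live b6: {a,d,f,w}→{a,f,w}
  live b7: {a,f,w}→{a,f,w}
  live b8: {a,f,w}→{a}
  live b9: {a}→∅

live-out(b5) = ["a", "d", "f", "w"]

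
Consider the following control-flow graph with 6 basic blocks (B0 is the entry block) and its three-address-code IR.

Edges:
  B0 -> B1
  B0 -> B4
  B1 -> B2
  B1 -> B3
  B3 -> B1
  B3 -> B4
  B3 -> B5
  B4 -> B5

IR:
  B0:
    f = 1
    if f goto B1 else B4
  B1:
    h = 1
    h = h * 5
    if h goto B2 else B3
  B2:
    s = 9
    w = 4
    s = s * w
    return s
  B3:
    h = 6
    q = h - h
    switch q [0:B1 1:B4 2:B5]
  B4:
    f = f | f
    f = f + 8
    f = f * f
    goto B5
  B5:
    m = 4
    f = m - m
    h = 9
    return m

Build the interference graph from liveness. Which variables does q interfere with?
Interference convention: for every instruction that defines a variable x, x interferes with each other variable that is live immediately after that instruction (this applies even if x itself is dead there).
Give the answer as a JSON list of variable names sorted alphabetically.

Block summaries:
  B0: def={f} ue=∅
  B1: def={h} ue=∅
  B2: def={s,w} ue=∅
  B3: def={h,q} ue=∅
  B4: def={f} ue={f}
  B5: def={f,h,m} ue=∅

Live sets:
  B0: in=∅ out={f}
  B1: in={f} out={f}
  B2: in=∅ out=∅
  B3: in={f} out={f}
  B4: in={f} out=∅
  B5: in=∅ out=∅

Interfere edges:
  f: {h,m,q}
  h: {f,m}
  m: {f,h}
  q: {f}
  s: {w}
  w: {s}

N(q) = ["f"]

Answer: ["f"]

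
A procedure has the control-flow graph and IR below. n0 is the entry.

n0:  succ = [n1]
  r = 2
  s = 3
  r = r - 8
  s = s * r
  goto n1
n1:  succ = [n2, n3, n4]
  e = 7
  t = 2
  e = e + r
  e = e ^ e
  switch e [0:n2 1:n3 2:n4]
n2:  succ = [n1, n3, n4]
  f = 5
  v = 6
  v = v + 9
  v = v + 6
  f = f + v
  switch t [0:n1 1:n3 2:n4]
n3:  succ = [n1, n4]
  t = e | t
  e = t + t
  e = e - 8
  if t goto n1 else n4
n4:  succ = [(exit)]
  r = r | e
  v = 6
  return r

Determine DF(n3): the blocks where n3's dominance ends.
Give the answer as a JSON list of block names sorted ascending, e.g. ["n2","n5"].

Answer: ["n1", "n4"]

Derivation:
idom tree: n1←n0 n2←n1 n3←n1 n4←n1
Dom at joins:
  n1: preds {n0,n2,n3}: {n0} ∩ {n0,n1,n2} ∩ {n0,n1,n3} = {n0}; idom=n0
  n3: preds {n1,n2}: {n0,n1} ∩ {n0,n1,n2} = {n0,n1}; idom=n1
  n4: preds {n1,n2,n3}: {n0,n1} ∩ {n0,n1,n2} ∩ {n0,n1,n3} = {n0,n1}; idom=n1

DF derivation:
  n1←n0: walk · to n0
  n1←n2: walk n2→n1 to n0
  n1←n3: walk n3→n1 to n0
  n3←n1: walk · to n1
  n3←n2: walk n2 to n1
  n4←n1: walk · to n1
  n4←n2: walk n2 to n1
  n4←n3: walk n3 to n1
  DF(n0)=∅
  DF(n1)={n1}
  DF(n2)={n1,n3,n4}
  DF(n3)={n1,n4}
  DF(n4)=∅

DF(n3) = ["n1", "n4"]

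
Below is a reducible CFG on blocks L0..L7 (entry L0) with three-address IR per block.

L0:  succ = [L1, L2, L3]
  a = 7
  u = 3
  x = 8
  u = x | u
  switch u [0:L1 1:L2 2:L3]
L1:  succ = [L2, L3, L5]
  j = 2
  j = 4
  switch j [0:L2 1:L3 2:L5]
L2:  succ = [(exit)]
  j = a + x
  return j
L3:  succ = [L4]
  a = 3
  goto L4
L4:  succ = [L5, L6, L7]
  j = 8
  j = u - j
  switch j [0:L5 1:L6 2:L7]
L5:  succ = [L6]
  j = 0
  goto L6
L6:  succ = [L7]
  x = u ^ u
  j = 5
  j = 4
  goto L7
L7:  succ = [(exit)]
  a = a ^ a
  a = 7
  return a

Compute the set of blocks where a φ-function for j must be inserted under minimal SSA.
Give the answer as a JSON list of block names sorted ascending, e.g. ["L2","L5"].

idom tree: L1←L0 L2←L0 L3←L0 L4←L3 L5←L0 L6←L0 L7←L0
Dom at joins:
  L2: preds {L0,L1}: {L0} ∩ {L0,L1} = {L0}; idom=L0
  L3: preds {L0,L1}: {L0} ∩ {L0,L1} = {L0}; idom=L0
  L5: preds {L1,L4}: {L0,L1} ∩ {L0,L3,L4} = {L0}; idom=L0
  L6: preds {L4,L5}: {L0,L3,L4} ∩ {L0,L5} = {L0}; idom=L0
  L7: preds {L4,L6}: {L0,L3,L4} ∩ {L0,L6} = {L0}; idom=L0

DF derivation:
  join L2 pred L0: · stop@L0
  join L2 pred L1: L1 stop@L0
  join L3 pred L0: · stop@L0
  join L3 pred L1: L1 stop@L0
  join L5 pred L1: L1 stop@L0
  join L5 pred L4: L4→L3 stop@L0
  join L6 pred L4: L4→L3 stop@L0
  join L6 pred L5: L5 stop@L0
  join L7 pred L4: L4→L3 stop@L0
  join L7 pred L6: L6 stop@L0
  L0 → ∅
  L1 → {L2,L3,L5}
  L2 → ∅
  L3 → {L5,L6,L7}
  L4 → {L5,L6,L7}
  L5 → {L6}
  L6 → {L7}
  L7 → ∅

φ for j: defs {L1,L2,L4,L5,L6}
  DF⁺ = {L2,L3,L5,L6,L7}

Answer: ["L2", "L3", "L5", "L6", "L7"]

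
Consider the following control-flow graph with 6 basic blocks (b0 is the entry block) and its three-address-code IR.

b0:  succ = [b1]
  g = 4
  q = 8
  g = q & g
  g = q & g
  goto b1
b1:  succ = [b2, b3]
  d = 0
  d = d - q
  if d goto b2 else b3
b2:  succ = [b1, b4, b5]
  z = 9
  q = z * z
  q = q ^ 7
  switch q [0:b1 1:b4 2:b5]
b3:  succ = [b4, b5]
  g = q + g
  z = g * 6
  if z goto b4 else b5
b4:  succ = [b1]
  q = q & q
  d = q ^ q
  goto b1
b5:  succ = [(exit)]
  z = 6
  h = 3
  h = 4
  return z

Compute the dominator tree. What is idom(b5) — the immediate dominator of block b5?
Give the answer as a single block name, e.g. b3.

Answer: b1

Analysis:
idom tree: b1←b0 b2←b1 b3←b1 b4←b1 b5←b1
Dom∩ at merges:
  b1: preds {b0,b2,b4}: {b0} ∩ {b0,b1,b2} ∩ {b0,b1,b4} = {b0}; idom=b0
  b4: preds {b2,b3}: {b0,b1,b2} ∩ {b0,b1,b3} = {b0,b1}; idom=b1
  b5: preds {b2,b3}: {b0,b1,b2} ∩ {b0,b1,b3} = {b0,b1}; idom=b1

idom(b5) = b1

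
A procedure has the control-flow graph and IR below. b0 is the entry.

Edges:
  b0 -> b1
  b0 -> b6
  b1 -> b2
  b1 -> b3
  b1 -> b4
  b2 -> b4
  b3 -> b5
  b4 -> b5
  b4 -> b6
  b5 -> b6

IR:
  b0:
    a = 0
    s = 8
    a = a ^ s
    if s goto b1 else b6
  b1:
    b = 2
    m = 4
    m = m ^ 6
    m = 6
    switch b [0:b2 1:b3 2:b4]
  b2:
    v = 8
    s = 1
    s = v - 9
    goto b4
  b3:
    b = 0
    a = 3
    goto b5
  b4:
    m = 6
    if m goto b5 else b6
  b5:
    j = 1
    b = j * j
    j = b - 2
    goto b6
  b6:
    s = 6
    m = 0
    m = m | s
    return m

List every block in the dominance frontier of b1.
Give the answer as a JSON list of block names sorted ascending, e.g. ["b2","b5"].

idom tree: b1←b0 b2←b1 b3←b1 b4←b1 b5←b1 b6←b0
Dom at joins:
  b4: preds {b1,b2}: {b0,b1} ∩ {b0,b1,b2} = {b0,b1}; idom=b1
  b5: preds {b3,b4}: {b0,b1,b3} ∩ {b0,b1,b4} = {b0,b1}; idom=b1
  b6: preds {b0,b4,b5}: {b0} ∩ {b0,b1,b4} ∩ {b0,b1,b5} = {b0}; idom=b0

DF walk-up:
  b4←b1: walk · to b1
  b4←b2: walk b2 to b1
  b5←b3: walk b3 to b1
  b5←b4: walk b4 to b1
  b6←b0: walk · to b0
  b6←b4: walk b4→b1 to b0
  b6←b5: walk b5→b1 to b0
  DF(b0)=∅
  DF(b1)={b6}
  DF(b2)={b4}
  DF(b3)={b5}
  DF(b4)={b5,b6}
  DF(b5)={b6}
  DF(b6)=∅

DF(b1) = ["b6"]

Answer: ["b6"]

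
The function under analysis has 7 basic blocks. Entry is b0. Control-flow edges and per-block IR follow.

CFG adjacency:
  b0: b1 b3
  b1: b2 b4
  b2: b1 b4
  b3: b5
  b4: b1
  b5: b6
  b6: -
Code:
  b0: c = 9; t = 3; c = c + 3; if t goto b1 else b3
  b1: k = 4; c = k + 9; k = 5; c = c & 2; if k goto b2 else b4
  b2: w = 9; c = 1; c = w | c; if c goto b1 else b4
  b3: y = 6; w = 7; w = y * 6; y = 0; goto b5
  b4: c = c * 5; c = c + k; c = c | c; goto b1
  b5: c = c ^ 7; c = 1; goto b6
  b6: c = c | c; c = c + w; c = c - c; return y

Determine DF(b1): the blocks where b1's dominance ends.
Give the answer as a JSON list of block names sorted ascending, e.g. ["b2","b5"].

Answer: ["b1"]

Analysis:
idom tree: b1←b0 b2←b1 b3←b0 b4←b1 b5←b3 b6←b5
Join-block Dom:
  b1: preds {b0,b2,b4}: {b0} ∩ {b0,b1,b2} ∩ {b0,b1,b4} = {b0}; idom=b0
  b4: preds {b1,b2}: {b0,b1} ∩ {b0,b1,b2} = {b0,b1}; idom=b1

DF derivation:
  b1←b0: walk · to b0
  b1←b2: walk b2→b1 to b0
  b1←b4: walk b4→b1 to b0
  b4←b1: walk · to b1
  b4←b2: walk b2 to b1
  DF(b0)=∅
  DF(b1)={b1}
  DF(b2)={b1,b4}
  DF(b3)=∅
  DF(b4)={b1}
  DF(b5)=∅
  DF(b6)=∅

DF(b1) = ["b1"]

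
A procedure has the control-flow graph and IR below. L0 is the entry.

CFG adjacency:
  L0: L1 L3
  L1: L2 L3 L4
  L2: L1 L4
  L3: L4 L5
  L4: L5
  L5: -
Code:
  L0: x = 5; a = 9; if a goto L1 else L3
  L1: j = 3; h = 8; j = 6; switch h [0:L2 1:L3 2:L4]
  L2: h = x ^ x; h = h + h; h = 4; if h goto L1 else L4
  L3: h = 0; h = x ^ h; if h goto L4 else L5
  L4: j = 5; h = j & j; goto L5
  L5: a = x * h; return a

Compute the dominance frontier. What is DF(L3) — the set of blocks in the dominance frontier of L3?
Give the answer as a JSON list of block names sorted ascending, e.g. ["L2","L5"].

idom tree: L1←L0 L2←L1 L3←L0 L4←L0 L5←L0
Join-block Dom:
  L1: preds {L0,L2}: {L0} ∩ {L0,L1,L2} = {L0}; idom=L0
  L3: preds {L0,L1}: {L0} ∩ {L0,L1} = {L0}; idom=L0
  L4: preds {L1,L2,L3}: {L0,L1} ∩ {L0,L1,L2} ∩ {L0,L3} = {L0}; idom=L0
  L5: preds {L3,L4}: {L0,L3} ∩ {L0,L4} = {L0}; idom=L0

DF walk-up:
  join L1 pred L0: · stop@L0
  join L1 pred L2: L2→L1 stop@L0
  join L3 pred L0: · stop@L0
  join L3 pred L1: L1 stop@L0
  join L4 pred L1: L1 stop@L0
  join L4 pred L2: L2→L1 stop@L0
  join L4 pred L3: L3 stop@L0
  join L5 pred L3: L3 stop@L0
  join L5 pred L4: L4 stop@L0
  L0 → ∅
  L1 → {L1,L3,L4}
  L2 → {L1,L4}
  L3 → {L4,L5}
  L4 → {L5}
  L5 → ∅

DF(L3) = ["L4", "L5"]

Answer: ["L4", "L5"]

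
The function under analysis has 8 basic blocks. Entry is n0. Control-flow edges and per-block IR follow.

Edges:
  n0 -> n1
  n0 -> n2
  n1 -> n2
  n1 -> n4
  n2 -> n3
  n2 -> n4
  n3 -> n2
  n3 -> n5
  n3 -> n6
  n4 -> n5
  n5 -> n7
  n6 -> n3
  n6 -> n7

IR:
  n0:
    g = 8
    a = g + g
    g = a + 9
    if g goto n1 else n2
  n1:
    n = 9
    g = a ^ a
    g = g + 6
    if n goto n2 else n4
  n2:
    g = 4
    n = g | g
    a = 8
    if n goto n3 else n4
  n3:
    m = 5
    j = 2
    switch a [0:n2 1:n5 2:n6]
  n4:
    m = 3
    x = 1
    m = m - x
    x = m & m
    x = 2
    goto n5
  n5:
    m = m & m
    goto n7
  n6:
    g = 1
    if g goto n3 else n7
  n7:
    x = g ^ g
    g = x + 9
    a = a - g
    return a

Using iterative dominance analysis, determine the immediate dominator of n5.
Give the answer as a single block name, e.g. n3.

Answer: n0

Analysis:
idom tree: n1←n0 n2←n0 n3←n2 n4←n0 n5←n0 n6←n3 n7←n0
Dom at joins:
  n2: preds {n0,n1,n3}: {n0} ∩ {n0,n1} ∩ {n0,n2,n3} = {n0}; idom=n0
  n3: preds {n2,n6}: {n0,n2} ∩ {n0,n2,n3,n6} = {n0,n2}; idom=n2
  n4: preds {n1,n2}: {n0,n1} ∩ {n0,n2} = {n0}; idom=n0
  n5: preds {n3,n4}: {n0,n2,n3} ∩ {n0,n4} = {n0}; idom=n0
  n7: preds {n5,n6}: {n0,n5} ∩ {n0,n2,n3,n6} = {n0}; idom=n0

idom(n5) = n0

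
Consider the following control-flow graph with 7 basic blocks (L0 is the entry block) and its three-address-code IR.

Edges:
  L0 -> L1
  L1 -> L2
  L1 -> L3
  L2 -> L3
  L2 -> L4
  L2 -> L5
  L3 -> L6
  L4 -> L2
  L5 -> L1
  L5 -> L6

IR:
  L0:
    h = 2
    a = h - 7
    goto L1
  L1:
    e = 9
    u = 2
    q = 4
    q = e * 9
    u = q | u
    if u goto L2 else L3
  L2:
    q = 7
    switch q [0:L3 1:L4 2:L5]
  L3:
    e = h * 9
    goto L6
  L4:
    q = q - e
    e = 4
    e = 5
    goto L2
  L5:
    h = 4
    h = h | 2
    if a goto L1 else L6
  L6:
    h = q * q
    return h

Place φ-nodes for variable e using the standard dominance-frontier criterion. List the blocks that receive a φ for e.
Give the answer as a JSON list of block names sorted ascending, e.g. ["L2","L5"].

idom tree: L1←L0 L2←L1 L3←L1 L4←L2 L5←L2 L6←L1
Join-block Dom:
  L1: preds {L0,L5}: {L0} ∩ {L0,L1,L2,L5} = {L0}; idom=L0
  L2: preds {L1,L4}: {L0,L1} ∩ {L0,L1,L2,L4} = {L0,L1}; idom=L1
  L3: preds {L1,L2}: {L0,L1} ∩ {L0,L1,L2} = {L0,L1}; idom=L1
  L6: preds {L3,L5}: {L0,L1,L3} ∩ {L0,L1,L2,L5} = {L0,L1}; idom=L1

DF walk-up:
  L1←L0: walk · to L0
  L1←L5: walk L5→L2→L1 to L0
  L2←L1: walk · to L1
  L2←L4: walk L4→L2 to L1
  L3←L1: walk · to L1
  L3←L2: walk L2 to L1
  L6←L3: walk L3 to L1
  L6←L5: walk L5→L2 to L1
  L0 → ∅
  L1 → {L1}
  L2 → {L1,L2,L3,L6}
  L3 → {L6}
  L4 → {L2}
  L5 → {L1,L6}
  L6 → ∅

φ for e: defs {L1,L3,L4}
  DF⁺ = {L1,L2,L3,L6}

Answer: ["L1", "L2", "L3", "L6"]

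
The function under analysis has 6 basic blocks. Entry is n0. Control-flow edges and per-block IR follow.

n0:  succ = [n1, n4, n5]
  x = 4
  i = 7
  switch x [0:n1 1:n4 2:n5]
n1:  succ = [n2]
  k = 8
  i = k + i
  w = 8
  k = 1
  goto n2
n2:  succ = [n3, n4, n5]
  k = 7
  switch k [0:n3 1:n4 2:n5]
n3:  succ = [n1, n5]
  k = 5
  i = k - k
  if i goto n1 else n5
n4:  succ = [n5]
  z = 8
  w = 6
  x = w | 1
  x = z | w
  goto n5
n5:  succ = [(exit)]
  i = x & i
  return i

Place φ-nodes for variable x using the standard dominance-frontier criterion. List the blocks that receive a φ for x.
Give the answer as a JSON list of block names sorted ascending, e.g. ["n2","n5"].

idom tree: n1←n0 n2←n1 n3←n2 n4←n0 n5←n0
Dom at joins:
  n1: preds {n0,n3}: {n0} ∩ {n0,n1,n2,n3} = {n0}; idom=n0
  n4: preds {n0,n2}: {n0} ∩ {n0,n1,n2} = {n0}; idom=n0
  n5: preds {n0,n2,n3,n4}: {n0} ∩ {n0,n1,n2} ∩ {n0,n1,n2,n3} ∩ {n0,n4} = {n0}; idom=n0

DF walk-up:
  join n1 pred n0: · stop@n0
  join n1 pred n3: n3→n2→n1 stop@n0
  join n4 pred n0: · stop@n0
  join n4 pred n2: n2→n1 stop@n0
  join n5 pred n0: · stop@n0
  join n5 pred n2: n2→n1 stop@n0
  join n5 pred n3: n3→n2→n1 stop@n0
  join n5 pred n4: n4 stop@n0
  DF(n0)=∅
  DF(n1)={n1,n4,n5}
  DF(n2)={n1,n4,n5}
  DF(n3)={n1,n5}
  DF(n4)={n5}
  DF(n5)=∅

φ for x: defs {n0,n4}
  DF⁺ = {n5}

Answer: ["n5"]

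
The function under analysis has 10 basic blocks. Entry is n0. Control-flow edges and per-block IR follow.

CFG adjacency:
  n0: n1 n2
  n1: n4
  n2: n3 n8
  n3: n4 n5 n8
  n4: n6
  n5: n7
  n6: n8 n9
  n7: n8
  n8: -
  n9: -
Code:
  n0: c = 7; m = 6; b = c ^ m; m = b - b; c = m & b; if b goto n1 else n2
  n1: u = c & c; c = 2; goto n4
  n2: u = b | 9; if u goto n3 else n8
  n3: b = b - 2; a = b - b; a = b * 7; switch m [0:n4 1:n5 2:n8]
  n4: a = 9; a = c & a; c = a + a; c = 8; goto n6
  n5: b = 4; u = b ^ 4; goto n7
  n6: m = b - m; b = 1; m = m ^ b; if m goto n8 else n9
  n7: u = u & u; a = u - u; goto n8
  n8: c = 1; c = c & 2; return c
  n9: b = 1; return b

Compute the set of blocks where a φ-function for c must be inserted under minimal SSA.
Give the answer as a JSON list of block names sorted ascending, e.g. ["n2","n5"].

Answer: ["n4", "n8"]

Working:
idom tree: n1←n0 n2←n0 n3←n2 n4←n0 n5←n3 n6←n4 n7←n5 n8←n0 n9←n6
Dom at joins:
  n4: preds {n1,n3}: {n0,n1} ∩ {n0,n2,n3} = {n0}; idom=n0
  n8: preds {n2,n3,n6,n7}: {n0,n2} ∩ {n0,n2,n3} ∩ {n0,n4,n6} ∩ {n0,n2,n3,n5,n7} = {n0}; idom=n0

DF derivation:
  join n4 pred n1: n1 stop@n0
  join n4 pred n3: n3→n2 stop@n0
  join n8 pred n2: n2 stop@n0
  join n8 pred n3: n3→n2 stop@n0
  join n8 pred n6: n6→n4 stop@n0
  join n8 pred n7: n7→n5→n3→n2 stop@n0
  n0 → ∅
  n1 → {n4}
  n2 → {n4,n8}
  n3 → {n4,n8}
  n4 → {n8}
  n5 → {n8}
  n6 → {n8}
  n7 → {n8}
  n8 → ∅
  n9 → ∅

φ for c: defs {n0,n1,n4,n8}
  DF⁺ = {n4,n8}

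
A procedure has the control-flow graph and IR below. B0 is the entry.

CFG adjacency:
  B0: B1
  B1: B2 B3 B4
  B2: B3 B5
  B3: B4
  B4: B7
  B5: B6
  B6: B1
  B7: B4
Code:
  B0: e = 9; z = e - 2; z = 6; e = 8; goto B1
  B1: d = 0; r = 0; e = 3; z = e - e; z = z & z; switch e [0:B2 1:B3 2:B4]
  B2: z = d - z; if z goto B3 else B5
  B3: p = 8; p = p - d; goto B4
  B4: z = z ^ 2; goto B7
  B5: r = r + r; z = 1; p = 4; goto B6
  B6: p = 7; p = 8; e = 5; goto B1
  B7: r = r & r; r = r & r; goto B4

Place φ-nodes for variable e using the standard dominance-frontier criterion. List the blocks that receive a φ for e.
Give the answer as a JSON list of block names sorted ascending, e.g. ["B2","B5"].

idom tree: B1←B0 B2←B1 B3←B1 B4←B1 B5←B2 B6←B5 B7←B4
Join-block Dom:
  B1: preds {B0,B6}: {B0} ∩ {B0,B1,B2,B5,B6} = {B0}; idom=B0
  B3: preds {B1,B2}: {B0,B1} ∩ {B0,B1,B2} = {B0,B1}; idom=B1
  B4: preds {B1,B3,B7}: {B0,B1} ∩ {B0,B1,B3} ∩ {B0,B1,B4,B7} = {B0,B1}; idom=B1

DF derivation:
  B1←B0: walk · to B0
  B1←B6: walk B6→B5→B2→B1 to B0
  B3←B1: walk · to B1
  B3←B2: walk B2 to B1
  B4←B1: walk · to B1
  B4←B3: walk B3 to B1
  B4←B7: walk B7→B4 to B1
  B0: DF=∅
  B1: DF={B1}
  B2: DF={B1,B3}
  B3: DF={B4}
  B4: DF={B4}
  B5: DF={B1}
  B6: DF={B1}
  B7: DF={B4}

φ for e: defs {B0,B1,B6}
  DF⁺ = {B1}

Answer: ["B1"]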